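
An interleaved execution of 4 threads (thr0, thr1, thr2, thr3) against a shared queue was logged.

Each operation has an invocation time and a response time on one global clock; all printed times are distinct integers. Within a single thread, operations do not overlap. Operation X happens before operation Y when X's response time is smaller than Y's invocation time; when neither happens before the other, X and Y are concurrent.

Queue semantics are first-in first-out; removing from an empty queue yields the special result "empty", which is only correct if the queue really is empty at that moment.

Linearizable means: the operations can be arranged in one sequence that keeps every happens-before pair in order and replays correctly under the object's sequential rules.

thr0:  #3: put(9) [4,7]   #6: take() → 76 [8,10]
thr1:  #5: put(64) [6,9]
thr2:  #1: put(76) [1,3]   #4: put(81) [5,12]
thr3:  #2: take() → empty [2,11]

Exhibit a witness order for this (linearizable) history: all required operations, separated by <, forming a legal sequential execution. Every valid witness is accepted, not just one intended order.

after step 1 (#2 take() → empty): queue <>
after step 2 (#1 put(76)): queue <76>
after step 3 (#3 put(9)): queue <76,9>
after step 4 (#4 put(81)): queue <76,9,81>
after step 5 (#5 put(64)): queue <76,9,81,64>
after step 6 (#6 take() → 76): queue <9,81,64>

#2 < #1 < #3 < #4 < #5 < #6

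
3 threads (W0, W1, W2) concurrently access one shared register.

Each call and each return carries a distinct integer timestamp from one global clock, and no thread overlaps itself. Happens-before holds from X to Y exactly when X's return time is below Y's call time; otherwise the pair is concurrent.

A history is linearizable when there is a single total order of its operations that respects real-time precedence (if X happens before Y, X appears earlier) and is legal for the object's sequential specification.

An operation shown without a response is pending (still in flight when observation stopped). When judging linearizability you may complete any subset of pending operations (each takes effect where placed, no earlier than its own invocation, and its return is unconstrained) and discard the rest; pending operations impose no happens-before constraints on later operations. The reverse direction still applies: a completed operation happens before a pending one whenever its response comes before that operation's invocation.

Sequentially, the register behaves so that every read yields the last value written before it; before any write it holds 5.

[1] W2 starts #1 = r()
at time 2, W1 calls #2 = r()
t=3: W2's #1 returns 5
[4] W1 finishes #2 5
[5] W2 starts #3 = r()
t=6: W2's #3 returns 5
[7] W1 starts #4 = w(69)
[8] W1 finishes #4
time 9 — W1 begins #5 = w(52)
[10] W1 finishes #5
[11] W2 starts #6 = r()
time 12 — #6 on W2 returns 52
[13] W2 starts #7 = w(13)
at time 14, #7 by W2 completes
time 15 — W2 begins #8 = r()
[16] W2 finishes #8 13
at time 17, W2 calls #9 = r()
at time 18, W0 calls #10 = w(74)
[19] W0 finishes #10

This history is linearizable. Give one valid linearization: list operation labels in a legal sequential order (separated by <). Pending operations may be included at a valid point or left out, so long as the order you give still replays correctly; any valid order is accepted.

#1 < #2 < #3 < #4 < #5 < #6 < #7 < #8 < #9 < #10

after step 1 (#1 r() → 5): value 5
after step 2 (#2 r() → 5): value 5
after step 3 (#3 r() → 5): value 5
after step 4 (#4 w(69)): value 69
after step 5 (#5 w(52)): value 52
after step 6 (#6 r() → 52): value 52
after step 7 (#7 w(13)): value 13
after step 8 (#8 r() → 13): value 13
after step 9 (#9 r() (pending, included)): value 13
after step 10 (#10 w(74)): value 74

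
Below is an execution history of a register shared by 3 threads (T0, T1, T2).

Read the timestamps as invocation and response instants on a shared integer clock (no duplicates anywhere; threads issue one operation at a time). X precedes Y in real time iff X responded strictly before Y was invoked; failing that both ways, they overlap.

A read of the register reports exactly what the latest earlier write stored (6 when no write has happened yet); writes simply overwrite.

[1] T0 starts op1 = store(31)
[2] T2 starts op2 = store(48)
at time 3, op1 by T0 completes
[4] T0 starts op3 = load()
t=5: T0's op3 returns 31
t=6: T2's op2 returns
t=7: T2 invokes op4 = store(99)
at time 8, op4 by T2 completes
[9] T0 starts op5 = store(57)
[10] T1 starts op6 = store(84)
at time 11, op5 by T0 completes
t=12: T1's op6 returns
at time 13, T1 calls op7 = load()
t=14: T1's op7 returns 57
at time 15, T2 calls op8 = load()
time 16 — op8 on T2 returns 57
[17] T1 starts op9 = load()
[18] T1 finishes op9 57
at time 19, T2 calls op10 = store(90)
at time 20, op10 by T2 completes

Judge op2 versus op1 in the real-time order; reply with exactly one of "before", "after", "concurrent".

op2 spans [2,6], op1 spans [1,3]
the intervals overlap in both directions

concurrent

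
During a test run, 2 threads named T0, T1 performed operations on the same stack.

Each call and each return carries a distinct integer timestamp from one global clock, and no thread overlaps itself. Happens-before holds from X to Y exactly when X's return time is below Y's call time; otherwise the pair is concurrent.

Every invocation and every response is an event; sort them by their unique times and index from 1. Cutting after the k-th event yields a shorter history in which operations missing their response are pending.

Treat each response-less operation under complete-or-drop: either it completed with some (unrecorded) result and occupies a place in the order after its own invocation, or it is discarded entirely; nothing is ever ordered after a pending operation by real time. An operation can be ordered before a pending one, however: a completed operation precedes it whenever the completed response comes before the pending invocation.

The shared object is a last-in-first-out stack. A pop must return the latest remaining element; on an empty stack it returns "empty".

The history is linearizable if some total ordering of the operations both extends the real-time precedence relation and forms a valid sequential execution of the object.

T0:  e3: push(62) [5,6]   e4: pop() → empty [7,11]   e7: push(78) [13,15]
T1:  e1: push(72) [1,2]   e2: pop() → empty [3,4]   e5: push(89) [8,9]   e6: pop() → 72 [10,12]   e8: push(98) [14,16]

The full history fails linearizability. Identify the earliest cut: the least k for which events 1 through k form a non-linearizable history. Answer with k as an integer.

4

events 1..3 are still linearizable — one witness is e1:
after step 1 (e1 push(72)): stack <72>
with event 4 included (e2 responding at time 4), all real-time-consistent orders fail
one such order, e1, e2, breaks at step 2 where e2 pop() → empty is illegal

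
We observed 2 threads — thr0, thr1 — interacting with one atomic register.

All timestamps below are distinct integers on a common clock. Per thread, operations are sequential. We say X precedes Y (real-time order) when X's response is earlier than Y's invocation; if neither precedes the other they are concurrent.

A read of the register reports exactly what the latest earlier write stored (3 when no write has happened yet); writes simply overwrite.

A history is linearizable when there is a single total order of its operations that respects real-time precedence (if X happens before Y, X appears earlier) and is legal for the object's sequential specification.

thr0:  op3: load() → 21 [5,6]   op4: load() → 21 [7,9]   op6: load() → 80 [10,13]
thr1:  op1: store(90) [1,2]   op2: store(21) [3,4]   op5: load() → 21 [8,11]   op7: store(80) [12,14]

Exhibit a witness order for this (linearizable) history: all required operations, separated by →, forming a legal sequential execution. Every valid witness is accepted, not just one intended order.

op1 → op2 → op3 → op4 → op5 → op7 → op6

1. op1 store(90), leaving value 90
2. op2 store(21), leaving value 21
3. op3 load() → 21, leaving value 21
4. op4 load() → 21, leaving value 21
5. op5 load() → 21, leaving value 21
6. op7 store(80), leaving value 80
7. op6 load() → 80, leaving value 80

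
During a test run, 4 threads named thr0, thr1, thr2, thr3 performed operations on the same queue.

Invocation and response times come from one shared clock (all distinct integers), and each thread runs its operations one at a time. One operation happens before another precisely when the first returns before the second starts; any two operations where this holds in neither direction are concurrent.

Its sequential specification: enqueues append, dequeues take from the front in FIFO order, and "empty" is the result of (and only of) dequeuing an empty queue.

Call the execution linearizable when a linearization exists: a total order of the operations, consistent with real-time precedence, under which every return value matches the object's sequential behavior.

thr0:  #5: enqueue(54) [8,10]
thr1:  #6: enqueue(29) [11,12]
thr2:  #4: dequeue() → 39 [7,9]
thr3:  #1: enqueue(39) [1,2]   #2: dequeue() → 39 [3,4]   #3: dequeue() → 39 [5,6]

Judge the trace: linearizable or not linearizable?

cut after 5 events: linearizable; cut after 6 events (#3 responds, time 6): not linearizable
a single order respects real time; the 3 completed queue operations fail replay along it
take #1, #2, #3: step 3 already fails, because #3 dequeue() → 39 cannot occur there

not linearizable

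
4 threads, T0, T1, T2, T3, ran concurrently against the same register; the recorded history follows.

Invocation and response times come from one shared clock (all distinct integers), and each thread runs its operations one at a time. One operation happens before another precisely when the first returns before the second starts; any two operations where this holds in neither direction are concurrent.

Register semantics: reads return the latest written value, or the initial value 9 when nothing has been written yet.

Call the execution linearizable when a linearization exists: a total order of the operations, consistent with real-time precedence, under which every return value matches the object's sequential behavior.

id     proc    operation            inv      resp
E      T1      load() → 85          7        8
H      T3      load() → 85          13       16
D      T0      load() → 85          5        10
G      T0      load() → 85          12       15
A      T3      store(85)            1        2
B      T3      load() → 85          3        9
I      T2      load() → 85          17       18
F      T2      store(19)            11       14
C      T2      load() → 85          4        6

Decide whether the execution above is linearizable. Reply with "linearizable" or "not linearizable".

already the first 18 events (up to I's response at time 18) admit no linearization; the first 17 still do
no legal order exists: 72 real-time-consistent candidates over 9 completed register operations, all rejected
sample order A, B, C, D, E, F, G, H, I stalls at step 7 — G load() → 85 has no legal effect
sample order A, B, C, D, E, F, H, G, I stalls at step 7 — H load() → 85 has no legal effect

not linearizable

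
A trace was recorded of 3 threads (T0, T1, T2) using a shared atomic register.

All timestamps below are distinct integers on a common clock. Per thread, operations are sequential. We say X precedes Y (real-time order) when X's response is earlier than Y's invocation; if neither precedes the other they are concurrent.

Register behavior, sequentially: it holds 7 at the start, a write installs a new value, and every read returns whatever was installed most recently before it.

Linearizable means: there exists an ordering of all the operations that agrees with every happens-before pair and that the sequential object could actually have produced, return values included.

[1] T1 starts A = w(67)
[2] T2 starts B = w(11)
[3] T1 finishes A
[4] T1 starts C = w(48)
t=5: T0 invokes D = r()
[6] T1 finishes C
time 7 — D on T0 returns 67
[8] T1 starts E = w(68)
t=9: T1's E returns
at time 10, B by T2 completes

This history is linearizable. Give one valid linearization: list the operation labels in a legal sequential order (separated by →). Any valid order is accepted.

A → D → B → C → E

1. A w(67), leaving value 67
2. D r() → 67, leaving value 67
3. B w(11), leaving value 11
4. C w(48), leaving value 48
5. E w(68), leaving value 68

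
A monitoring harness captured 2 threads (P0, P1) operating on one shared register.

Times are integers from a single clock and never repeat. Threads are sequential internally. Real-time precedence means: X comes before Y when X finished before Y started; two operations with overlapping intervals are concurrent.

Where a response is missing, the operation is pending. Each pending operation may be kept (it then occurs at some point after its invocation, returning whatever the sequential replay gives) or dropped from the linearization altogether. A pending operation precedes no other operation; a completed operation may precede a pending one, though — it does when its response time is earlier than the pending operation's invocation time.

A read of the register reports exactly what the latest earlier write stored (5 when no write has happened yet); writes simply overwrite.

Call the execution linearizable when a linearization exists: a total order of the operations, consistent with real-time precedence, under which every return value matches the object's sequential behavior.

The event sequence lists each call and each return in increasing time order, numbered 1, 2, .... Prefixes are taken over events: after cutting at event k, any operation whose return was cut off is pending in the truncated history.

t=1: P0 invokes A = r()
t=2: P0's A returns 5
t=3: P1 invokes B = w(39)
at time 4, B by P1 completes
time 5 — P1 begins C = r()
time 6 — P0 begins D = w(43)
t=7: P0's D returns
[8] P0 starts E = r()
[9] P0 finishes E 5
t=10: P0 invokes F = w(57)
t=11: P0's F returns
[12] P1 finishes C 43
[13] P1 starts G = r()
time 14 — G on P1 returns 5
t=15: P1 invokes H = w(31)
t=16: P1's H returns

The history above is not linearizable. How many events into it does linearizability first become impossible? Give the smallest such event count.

9

events 1..8 are linearizable, e.g. via A, B, C, D:
1. A r() → 5, leaving value 5
2. B w(39), leaving value 39
3. C r() (pending, included), leaving value 39
4. D w(43), leaving value 43
at event 9 (E's time-9 response) nothing linearizes any more
every completion of the 1 pending operation (C) was checked; none linearizes
take A, B, D, E (pending dropped): step 4 already fails, because E r() → 5 cannot occur there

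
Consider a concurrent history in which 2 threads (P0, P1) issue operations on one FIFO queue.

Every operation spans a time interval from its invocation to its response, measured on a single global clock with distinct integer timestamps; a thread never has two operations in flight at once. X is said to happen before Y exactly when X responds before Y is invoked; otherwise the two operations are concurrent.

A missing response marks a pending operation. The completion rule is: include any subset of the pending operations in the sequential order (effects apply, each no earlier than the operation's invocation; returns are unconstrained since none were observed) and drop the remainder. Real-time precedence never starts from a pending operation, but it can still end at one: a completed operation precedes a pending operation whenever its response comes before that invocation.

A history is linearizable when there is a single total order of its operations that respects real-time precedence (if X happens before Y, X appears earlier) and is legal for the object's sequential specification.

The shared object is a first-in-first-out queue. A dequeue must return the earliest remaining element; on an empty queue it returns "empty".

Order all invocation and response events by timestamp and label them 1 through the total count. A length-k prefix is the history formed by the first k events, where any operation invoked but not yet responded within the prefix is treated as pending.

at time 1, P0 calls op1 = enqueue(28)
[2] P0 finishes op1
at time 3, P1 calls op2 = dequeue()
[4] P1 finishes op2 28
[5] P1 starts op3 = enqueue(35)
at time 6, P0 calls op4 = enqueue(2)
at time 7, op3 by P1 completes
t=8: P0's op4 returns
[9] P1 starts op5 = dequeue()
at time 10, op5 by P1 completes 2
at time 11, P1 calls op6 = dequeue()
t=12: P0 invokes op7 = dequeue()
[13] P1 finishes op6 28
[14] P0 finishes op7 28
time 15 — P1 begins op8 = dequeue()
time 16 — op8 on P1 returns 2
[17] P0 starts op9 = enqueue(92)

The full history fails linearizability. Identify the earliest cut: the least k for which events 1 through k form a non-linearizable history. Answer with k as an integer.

one valid order for events 1..12 is op1, op2, op4, op3, op5:
after step 1 (op1 enqueue(28)): queue <28>
after step 2 (op2 dequeue() → 28): queue <>
after step 3 (op4 enqueue(2)): queue <2>
after step 4 (op3 enqueue(35)): queue <2,35>
after step 5 (op5 dequeue() → 2): queue <35>
include event 13 — op6 responding at 13 — and every candidate order breaks
no escape via the 1 pending operation (op7): every completion choice fails
take op1, op2, op3, op4, op5, op6 (pending dropped): step 5 already fails, because op5 dequeue() → 2 cannot occur there
take op1, op2, op4, op3, op5, op6 (pending dropped): step 6 already fails, because op6 dequeue() → 28 cannot occur there

13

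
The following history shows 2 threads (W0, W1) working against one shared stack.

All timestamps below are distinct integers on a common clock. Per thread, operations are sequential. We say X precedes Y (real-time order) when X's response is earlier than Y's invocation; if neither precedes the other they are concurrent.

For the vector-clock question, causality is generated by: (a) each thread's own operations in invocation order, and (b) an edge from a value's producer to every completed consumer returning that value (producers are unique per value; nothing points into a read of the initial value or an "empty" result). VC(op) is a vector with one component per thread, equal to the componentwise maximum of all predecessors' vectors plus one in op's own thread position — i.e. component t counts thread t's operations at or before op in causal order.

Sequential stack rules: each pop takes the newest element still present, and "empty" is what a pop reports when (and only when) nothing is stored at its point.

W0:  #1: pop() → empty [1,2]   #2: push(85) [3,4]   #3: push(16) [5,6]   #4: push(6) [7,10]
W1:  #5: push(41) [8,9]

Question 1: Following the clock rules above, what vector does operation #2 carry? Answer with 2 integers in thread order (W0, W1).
(2, 0)

root op #5, invoked 8: fresh clock plus W1's own tick → (0, 1)
root op #1, invoked 1: fresh clock plus W0's own tick → (1, 0)
#2 (invocation 3): componentwise max over VC(#1)=(1, 0), +1 at W0, giving (2, 0)
#3 (invocation 5): componentwise max over VC(#2)=(2, 0), +1 at W0, giving (3, 0)
#4 (invocation 7): componentwise max over VC(#3)=(3, 0), +1 at W0, giving (4, 0)
target: VC(#2) = (2, 0)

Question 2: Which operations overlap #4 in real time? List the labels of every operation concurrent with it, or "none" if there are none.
#5

#4 spans [7,10]; an op avoiding the whole window 7..10 is ordered, any other is concurrent
#1 [1,2]: before
#2 [3,4]: before
#3 [5,6]: before
#5 [8,9]: concurrent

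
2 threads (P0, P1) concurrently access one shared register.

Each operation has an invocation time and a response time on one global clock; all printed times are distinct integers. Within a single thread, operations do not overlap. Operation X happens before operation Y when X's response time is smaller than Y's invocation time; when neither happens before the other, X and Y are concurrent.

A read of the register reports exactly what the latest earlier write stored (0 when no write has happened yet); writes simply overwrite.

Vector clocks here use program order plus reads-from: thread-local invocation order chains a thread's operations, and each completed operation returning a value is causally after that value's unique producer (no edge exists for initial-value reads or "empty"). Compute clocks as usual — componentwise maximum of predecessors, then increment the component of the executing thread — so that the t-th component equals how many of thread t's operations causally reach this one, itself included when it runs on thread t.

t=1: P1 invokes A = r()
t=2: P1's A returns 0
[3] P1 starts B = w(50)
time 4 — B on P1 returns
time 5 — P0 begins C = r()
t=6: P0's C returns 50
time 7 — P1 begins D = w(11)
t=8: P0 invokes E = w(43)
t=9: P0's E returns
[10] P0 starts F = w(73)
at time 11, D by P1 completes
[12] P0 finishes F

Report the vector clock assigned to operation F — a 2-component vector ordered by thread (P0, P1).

(3, 2)

invoked at 1, A has no predecessors; its own P1 bump gives (0, 1)
invoked at 3, B merges VC(A)=(0, 1) and bumps P1's slot → (0, 2)
invoked at 7, D merges VC(B)=(0, 2) and bumps P1's slot → (0, 3)
invoked at 5, C merges VC(B)=(0, 2) and bumps P0's slot → (1, 2)
invoked at 8, E merges VC(C)=(1, 2) and bumps P0's slot → (2, 2)
invoked at 10, F merges VC(E)=(2, 2) and bumps P0's slot → (3, 2)
target: VC(F) = (3, 2)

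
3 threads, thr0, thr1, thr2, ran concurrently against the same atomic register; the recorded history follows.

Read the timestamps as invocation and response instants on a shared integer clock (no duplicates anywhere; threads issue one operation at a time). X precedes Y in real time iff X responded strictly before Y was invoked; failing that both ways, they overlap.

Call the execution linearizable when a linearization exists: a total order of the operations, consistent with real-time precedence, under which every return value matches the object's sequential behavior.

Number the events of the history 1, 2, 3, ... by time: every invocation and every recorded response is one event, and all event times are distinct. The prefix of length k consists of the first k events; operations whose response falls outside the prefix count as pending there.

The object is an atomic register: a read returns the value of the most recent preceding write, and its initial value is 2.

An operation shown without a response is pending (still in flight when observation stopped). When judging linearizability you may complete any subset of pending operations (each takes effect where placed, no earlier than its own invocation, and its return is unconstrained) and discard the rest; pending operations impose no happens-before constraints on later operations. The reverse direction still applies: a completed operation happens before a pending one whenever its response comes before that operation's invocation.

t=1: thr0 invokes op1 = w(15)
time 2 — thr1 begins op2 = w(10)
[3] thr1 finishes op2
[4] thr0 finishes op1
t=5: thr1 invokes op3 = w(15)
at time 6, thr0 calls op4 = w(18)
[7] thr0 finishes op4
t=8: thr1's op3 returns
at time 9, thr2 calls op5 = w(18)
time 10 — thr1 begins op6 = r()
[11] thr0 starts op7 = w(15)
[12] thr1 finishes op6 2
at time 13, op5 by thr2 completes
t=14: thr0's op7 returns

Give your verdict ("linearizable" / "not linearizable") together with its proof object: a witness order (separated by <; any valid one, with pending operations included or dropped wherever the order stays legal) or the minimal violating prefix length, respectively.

not linearizable — minimal violating prefix: 12 events

already the first 12 events (up to op6's response at time 12) admit no linearization; the first 11 still do
the 5 completed operations admit 4 real-time orders; each fails the atomic register replay
including or dropping the 2 pending operations (op5, op7) in any combination fails
take op1, op2, op3, op4, op6 (pending dropped): step 5 already fails, because op6 r() → 2 cannot occur there
take op1, op2, op4, op3, op6 (pending dropped): step 5 already fails, because op6 r() → 2 cannot occur there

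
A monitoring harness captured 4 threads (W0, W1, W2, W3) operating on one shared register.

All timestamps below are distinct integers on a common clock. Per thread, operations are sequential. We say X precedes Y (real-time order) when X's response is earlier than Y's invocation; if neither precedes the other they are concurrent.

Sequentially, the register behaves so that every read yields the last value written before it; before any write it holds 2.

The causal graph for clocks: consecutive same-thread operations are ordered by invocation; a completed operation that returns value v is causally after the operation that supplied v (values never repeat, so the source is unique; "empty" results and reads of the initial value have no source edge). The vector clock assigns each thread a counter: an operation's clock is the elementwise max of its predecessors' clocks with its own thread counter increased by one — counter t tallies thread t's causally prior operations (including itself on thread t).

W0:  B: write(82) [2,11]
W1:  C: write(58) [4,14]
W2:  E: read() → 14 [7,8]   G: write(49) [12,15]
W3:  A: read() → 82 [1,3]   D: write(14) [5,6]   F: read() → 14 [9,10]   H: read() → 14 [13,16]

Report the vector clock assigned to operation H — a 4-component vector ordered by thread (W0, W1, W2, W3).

(1, 0, 0, 4)

C (invocation 4): nothing precedes it; W1's component alone gives (0, 1, 0, 0)
B (invocation 2): nothing precedes it; W0's component alone gives (1, 0, 0, 0)
VC(A, invoked at 1): max of VC(B)=(1, 0, 0, 0), then +1 on thread W3 → (1, 0, 0, 1)
VC(D, invoked at 5): max of VC(A)=(1, 0, 0, 1), then +1 on thread W3 → (1, 0, 0, 2)
VC(F, invoked at 9): max of VC(D)=(1, 0, 0, 2), then +1 on thread W3 → (1, 0, 0, 3)
VC(E, invoked at 7): max of VC(D)=(1, 0, 0, 2), then +1 on thread W2 → (1, 0, 1, 2)
VC(H, invoked at 13): max of VC(D)=(1, 0, 0, 2), VC(F)=(1, 0, 0, 3), then +1 on thread W3 → (1, 0, 0, 4)
VC(G, invoked at 12): max of VC(E)=(1, 0, 1, 2), then +1 on thread W2 → (1, 0, 2, 2)
target: VC(H) = (1, 0, 0, 4)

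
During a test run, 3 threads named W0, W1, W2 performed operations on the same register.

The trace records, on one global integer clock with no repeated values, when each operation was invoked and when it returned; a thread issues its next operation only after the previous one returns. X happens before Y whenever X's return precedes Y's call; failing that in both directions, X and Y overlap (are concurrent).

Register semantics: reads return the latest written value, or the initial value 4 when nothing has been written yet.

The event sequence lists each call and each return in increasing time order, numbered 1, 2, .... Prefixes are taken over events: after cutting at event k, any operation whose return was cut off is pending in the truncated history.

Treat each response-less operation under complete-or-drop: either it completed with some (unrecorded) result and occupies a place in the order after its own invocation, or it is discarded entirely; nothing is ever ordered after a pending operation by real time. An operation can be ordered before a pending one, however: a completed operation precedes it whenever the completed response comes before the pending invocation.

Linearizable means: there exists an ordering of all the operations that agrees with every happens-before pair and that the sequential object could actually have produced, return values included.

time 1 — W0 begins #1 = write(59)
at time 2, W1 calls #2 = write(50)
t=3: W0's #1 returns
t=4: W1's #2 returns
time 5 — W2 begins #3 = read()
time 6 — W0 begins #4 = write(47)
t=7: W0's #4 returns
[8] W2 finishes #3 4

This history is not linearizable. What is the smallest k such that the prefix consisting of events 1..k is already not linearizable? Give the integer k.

8

one valid order for events 1..7 is #1, #2, #3, #4:
after step 1 (#1 write(59)): value 59
after step 2 (#2 write(50)): value 50
after step 3 (#3 read() (pending, included)): value 50
after step 4 (#4 write(47)): value 47
adding event 8 (#3 responds at 8) leaves no legal real-time order
sample order #1, #2, #3, #4 stalls at step 3 — #3 read() → 4 has no legal effect
sample order #1, #2, #4, #3 stalls at step 4 — #3 read() → 4 has no legal effect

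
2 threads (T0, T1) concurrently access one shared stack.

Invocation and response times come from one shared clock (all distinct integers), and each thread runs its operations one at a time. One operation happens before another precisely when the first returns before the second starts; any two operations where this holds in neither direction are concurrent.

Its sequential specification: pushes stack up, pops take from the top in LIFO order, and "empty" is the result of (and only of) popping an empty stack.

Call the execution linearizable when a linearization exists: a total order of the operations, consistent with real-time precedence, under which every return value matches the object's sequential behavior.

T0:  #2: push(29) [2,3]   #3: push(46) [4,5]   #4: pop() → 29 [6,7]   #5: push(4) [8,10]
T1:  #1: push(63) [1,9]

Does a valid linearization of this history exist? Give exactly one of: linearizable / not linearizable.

events 1..6 are fine; event 7 — the response of #4 at time 7 — makes the prefix non-linearizable
the completed operations (3 total) allow one real-time order; the stack replay rejects it
completion choices over the 1 pending operation (#1) were checked; none helps
e.g. #2, #3, #4 (pending dropped): illegal at step 3, since #4 pop() → 29 cannot apply there

not linearizable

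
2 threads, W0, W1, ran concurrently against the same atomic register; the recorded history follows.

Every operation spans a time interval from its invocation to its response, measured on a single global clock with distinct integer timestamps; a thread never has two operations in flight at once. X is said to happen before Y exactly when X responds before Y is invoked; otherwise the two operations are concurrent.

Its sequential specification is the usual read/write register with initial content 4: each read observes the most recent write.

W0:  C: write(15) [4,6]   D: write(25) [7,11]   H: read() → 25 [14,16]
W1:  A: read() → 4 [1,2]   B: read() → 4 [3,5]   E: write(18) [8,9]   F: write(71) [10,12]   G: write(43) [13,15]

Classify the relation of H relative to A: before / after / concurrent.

after

H spans [14,16], A spans [1,2]
resp(A)=2 < inv(H)=14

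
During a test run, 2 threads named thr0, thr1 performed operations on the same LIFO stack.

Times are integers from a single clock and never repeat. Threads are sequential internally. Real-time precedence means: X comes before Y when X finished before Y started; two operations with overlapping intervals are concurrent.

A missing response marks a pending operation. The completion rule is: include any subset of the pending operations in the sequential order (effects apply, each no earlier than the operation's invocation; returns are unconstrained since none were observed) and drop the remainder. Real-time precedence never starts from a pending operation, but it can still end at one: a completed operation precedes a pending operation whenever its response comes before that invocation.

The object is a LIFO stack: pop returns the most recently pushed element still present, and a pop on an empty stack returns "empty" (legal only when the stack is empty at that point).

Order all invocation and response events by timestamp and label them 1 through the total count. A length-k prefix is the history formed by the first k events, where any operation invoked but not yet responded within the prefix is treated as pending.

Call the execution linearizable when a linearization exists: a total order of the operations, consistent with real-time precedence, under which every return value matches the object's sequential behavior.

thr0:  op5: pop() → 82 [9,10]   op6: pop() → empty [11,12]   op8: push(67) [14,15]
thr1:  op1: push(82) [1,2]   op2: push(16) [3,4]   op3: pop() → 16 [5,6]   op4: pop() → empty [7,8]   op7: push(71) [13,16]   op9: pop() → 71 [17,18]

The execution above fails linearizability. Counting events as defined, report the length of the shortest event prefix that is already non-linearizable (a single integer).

events 1..7 are still linearizable — one witness is op1, op2, op3:
1. op1 push(82), leaving stack <82>
2. op2 push(16), leaving stack <82,16>
3. op3 pop() → 16, leaving stack <82>
with event 8 included (op4 responding at time 8), all real-time-consistent orders fail
for example op1, op2, op3, op4 fails at step 4: op4 pop() → empty is not legal there

8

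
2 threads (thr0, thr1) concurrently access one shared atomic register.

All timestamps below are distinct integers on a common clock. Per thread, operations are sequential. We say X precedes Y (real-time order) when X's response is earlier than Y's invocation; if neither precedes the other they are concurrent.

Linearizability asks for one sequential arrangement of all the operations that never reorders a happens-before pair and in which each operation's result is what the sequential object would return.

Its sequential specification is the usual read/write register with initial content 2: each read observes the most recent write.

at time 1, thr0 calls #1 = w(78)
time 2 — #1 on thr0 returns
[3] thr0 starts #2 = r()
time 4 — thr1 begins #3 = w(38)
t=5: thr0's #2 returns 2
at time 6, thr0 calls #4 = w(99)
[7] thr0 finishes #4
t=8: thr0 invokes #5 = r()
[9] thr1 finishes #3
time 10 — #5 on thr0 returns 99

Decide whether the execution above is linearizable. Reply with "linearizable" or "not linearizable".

not linearizable

through event 4 a valid linearization exists; event 5 (#2 responding at time 5) ends that
one real-time candidate order over the 2 completed operations — the atomic register replay rejects it
include/drop combinations of the 1 pending operation (#3) were all tried; none helps
sample order #1, #2 (pending dropped) stalls at step 2 — #2 r() → 2 has no legal effect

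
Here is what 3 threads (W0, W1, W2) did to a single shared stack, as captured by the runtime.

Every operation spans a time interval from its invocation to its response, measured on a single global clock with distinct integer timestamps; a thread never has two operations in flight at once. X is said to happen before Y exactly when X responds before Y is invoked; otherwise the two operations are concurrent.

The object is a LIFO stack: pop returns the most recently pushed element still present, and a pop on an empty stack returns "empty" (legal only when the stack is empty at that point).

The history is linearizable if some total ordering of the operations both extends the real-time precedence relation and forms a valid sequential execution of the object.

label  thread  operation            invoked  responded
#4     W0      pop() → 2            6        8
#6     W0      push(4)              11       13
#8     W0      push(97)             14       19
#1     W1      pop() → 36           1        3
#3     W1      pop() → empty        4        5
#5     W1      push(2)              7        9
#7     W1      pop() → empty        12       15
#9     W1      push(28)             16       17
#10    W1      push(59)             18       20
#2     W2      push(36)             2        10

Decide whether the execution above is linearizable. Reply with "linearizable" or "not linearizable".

a witness: #2, #1, #3, #5, #4, #7, #6, #8, #9, #10
step 1: #2 push(36) — stack <36>
step 2: #1 pop() → 36 — stack <>
step 3: #3 pop() → empty — stack <>
step 4: #5 push(2) — stack <2>
step 5: #4 pop() → 2 — stack <>
step 6: #7 pop() → empty — stack <>
step 7: #6 push(4) — stack <4>
step 8: #8 push(97) — stack <4,97>
step 9: #9 push(28) — stack <4,97,28>
step 10: #10 push(59) — stack <4,97,28,59>

linearizable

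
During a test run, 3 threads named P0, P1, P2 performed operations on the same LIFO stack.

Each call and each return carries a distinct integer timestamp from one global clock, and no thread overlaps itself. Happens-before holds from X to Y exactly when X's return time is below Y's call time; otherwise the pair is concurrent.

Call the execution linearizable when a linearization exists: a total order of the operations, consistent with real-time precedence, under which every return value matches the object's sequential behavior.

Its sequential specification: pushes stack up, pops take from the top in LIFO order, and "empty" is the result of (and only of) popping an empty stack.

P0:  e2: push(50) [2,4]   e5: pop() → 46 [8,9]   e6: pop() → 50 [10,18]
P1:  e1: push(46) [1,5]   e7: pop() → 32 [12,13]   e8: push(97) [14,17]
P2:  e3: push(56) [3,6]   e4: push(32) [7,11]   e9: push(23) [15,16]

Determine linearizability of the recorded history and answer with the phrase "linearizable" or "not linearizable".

one valid linearization: e3, e2, e1, e5, e4, e7, e6, e8, e9
1. e3 push(56), leaving stack <56>
2. e2 push(50), leaving stack <56,50>
3. e1 push(46), leaving stack <56,50,46>
4. e5 pop() → 46, leaving stack <56,50>
5. e4 push(32), leaving stack <56,50,32>
6. e7 pop() → 32, leaving stack <56,50>
7. e6 pop() → 50, leaving stack <56>
8. e8 push(97), leaving stack <56,97>
9. e9 push(23), leaving stack <56,97,23>

linearizable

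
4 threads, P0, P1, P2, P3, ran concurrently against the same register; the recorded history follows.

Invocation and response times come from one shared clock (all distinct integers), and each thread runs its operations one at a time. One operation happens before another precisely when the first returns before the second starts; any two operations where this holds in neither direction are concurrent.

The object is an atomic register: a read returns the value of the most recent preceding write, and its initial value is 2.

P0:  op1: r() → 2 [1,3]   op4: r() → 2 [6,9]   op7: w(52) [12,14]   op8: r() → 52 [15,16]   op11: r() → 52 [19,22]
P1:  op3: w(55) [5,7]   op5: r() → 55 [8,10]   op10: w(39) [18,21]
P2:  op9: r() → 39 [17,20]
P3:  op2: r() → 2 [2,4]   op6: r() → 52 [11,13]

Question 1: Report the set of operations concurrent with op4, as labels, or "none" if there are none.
op3, op5

concurrent with op4 ([6,9]): every op whose interval crosses 6..9
op1 [1,3]: before
op2 [2,4]: before
op3 [5,7]: concurrent
op5 [8,10]: concurrent
op6 [11,13]: after
op7 [12,14]: after
op8 [15,16]: after
op9 [17,20]: after
op10 [18,21]: after
op11 [19,22]: after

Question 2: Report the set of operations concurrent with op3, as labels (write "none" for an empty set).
op4

overlap test against op3 [5,7]: concurrent iff the interval meets 5..7
op1 [1,3]: before
op2 [2,4]: before
op4 [6,9]: concurrent
op5 [8,10]: after
op6 [11,13]: after
op7 [12,14]: after
op8 [15,16]: after
op9 [17,20]: after
op10 [18,21]: after
op11 [19,22]: after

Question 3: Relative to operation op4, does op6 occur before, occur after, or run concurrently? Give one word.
after

op6 spans [11,13], op4 spans [6,9]
resp(op4)=9 < inv(op6)=11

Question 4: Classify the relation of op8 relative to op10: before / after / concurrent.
before

op8 spans [15,16], op10 spans [18,21]
resp(op8)=16 < inv(op10)=18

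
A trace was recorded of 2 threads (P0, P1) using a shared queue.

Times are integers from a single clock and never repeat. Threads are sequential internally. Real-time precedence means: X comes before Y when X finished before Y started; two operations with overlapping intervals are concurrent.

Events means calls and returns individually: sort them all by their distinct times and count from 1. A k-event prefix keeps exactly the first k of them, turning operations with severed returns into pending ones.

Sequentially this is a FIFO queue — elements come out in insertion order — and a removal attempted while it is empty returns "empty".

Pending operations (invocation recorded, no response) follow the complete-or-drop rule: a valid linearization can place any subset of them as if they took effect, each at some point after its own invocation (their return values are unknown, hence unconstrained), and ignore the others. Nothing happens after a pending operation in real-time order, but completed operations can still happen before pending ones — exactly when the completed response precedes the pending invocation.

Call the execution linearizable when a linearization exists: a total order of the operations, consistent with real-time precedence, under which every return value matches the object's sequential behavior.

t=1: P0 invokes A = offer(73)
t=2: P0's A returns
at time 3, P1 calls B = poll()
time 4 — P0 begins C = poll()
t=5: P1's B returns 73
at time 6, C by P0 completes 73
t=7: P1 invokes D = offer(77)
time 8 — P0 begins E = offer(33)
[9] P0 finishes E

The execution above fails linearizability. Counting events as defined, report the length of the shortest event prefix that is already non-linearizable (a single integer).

6

a valid linearization of events 1..5 exists, for instance A, B:
step 1: A offer(73) — queue <73>
step 2: B poll() → 73 — queue <>
include event 6 — C responding at 6 — and every candidate order breaks
e.g. A, B, C: illegal at step 3, since C poll() → 73 cannot apply there
e.g. A, C, B: illegal at step 3, since B poll() → 73 cannot apply there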